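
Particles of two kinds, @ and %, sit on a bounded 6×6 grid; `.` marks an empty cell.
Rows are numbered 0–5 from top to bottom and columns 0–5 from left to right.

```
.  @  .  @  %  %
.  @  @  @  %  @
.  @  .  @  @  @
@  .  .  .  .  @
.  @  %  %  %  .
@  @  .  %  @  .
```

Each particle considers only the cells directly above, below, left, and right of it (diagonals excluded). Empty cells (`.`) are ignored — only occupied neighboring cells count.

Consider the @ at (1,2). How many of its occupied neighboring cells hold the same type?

2

Occupied neighbors of (1,2): (1,1)=@, (1,3)=@.
Same type (@): 2 of 2.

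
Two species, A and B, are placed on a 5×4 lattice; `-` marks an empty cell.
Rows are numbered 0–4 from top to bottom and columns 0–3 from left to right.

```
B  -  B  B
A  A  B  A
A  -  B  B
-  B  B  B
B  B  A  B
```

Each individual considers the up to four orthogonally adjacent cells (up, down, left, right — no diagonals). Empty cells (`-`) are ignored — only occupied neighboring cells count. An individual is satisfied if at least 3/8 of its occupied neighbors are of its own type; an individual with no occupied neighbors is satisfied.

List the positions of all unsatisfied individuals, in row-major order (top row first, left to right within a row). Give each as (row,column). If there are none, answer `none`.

(0,0)B 0/1 unhappy
(0,2)B 2/2 ok
(0,3)B 1/2 ok
(1,0)A 2/3 ok
(1,1)A 1/2 ok
(1,2)B 2/4 ok
(1,3)A 0/3 unhappy
(2,0)A 1/1 ok
(2,2)B 3/3 ok
(2,3)B 2/3 ok
(3,1)B 2/2 ok
(3,2)B 3/4 ok
(3,3)B 3/3 ok
(4,0)B 1/1 ok
(4,1)B 2/3 ok
(4,2)A 0/3 unhappy
(4,3)B 1/2 ok

(0,0), (1,3), (4,2)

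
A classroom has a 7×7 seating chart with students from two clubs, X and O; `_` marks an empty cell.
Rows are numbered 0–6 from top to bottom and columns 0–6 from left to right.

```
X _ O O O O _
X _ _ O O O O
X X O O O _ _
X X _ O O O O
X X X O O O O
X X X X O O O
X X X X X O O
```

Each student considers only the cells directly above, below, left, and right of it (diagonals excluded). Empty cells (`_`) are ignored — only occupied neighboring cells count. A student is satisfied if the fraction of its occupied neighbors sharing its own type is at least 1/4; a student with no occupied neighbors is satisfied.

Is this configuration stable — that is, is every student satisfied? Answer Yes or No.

Yes

Row 0: (0,0)X 1/1 ✓ · (0,2)O 1/1 ✓ · (0,3)O 3/3 ✓ · (0,4)O 3/3 ✓ · (0,5)O 2/2 ✓
Row 1: (1,0)X 2/2 ✓ · (1,3)O 3/3 ✓ · (1,4)O 4/4 ✓ · (1,5)O 3/3 ✓ · (1,6)O 1/1 ✓
Row 2: (2,0)X 3/3 ✓ · (2,1)X 2/3 ✓ · (2,2)O 1/2 ✓ · (2,3)O 4/4 ✓ · (2,4)O 3/3 ✓
Row 3: (3,0)X 3/3 ✓ · (3,1)X 3/3 ✓ · (3,3)O 3/3 ✓ · (3,4)O 4/4 ✓ · (3,5)O 3/3 ✓ · (3,6)O 2/2 ✓
Row 4: (4,0)X 3/3 ✓ · (4,1)X 4/4 ✓ · (4,2)X 2/3 ✓ · (4,3)O 2/4 ✓ · (4,4)O 4/4 ✓ · (4,5)O 4/4 ✓ · (4,6)O 3/3 ✓
Row 5: (5,0)X 3/3 ✓ · (5,1)X 4/4 ✓ · (5,2)X 4/4 ✓ · (5,3)X 2/4 ✓ · (5,4)O 2/4 ✓ · (5,5)O 4/4 ✓ · (5,6)O 3/3 ✓
Row 6: (6,0)X 2/2 ✓ · (6,1)X 3/3 ✓ · (6,2)X 3/3 ✓ · (6,3)X 3/3 ✓ · (6,4)X 1/3 ✓ · (6,5)O 2/3 ✓ · (6,6)O 2/2 ✓
All meet the threshold, so the configuration is stable.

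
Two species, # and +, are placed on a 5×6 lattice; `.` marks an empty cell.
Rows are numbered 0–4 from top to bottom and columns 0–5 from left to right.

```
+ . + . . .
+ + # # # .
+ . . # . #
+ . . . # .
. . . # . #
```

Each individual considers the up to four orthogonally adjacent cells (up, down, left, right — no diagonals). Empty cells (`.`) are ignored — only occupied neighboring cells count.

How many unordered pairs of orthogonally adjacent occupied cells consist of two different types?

Scan each occupied cell's neighbors to the right and below so each pair is counted once.
Row 0: +(0,0)–+(1,0)= +(0,2)–#(1,2)≠  → 1/2 unlike.
Row 1: +(1,0)–+(1,1)= +(1,0)–+(2,0)= +(1,1)–#(1,2)≠ #(1,2)–#(1,3)= #(1,3)–#(1,4)= #(1,3)–#(2,3)=  → 1/6 unlike.
Row 2: +(2,0)–+(3,0)=  → 0/1 unlike.
Total adjacent occupied pairs: 9; unlike-type pairs: 2.

2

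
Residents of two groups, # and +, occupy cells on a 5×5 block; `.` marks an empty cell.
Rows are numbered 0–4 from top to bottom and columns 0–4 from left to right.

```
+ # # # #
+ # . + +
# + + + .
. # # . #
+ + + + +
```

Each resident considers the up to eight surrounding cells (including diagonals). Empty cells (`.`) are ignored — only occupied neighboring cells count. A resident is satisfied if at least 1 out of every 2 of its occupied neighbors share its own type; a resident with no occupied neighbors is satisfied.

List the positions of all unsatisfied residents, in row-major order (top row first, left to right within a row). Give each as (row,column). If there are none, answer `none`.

(0,0), (0,4), (1,0), (1,1), (2,1), (3,1), (3,2), (3,4)

Row 0: (0,0)+ 1/3 ✗ · (0,1)# 2/4 ✓ · (0,2)# 3/4 ✓ · (0,3)# 2/4 ✓ · (0,4)# 1/3 ✗
Row 1: (1,0)+ 2/5 ✗ · (1,1)# 3/7 ✗ · (1,3)+ 3/6 ✓ · (1,4)+ 2/4 ✓
Row 2: (2,0)# 2/4 ✓ · (2,1)+ 2/6 ✗ · (2,2)+ 3/6 ✓ · (2,3)+ 3/5 ✓
Row 3: (3,1)# 2/7 ✗ · (3,2)# 1/7 ✗ · (3,4)# 0/3 ✗
Row 4: (4,0)+ 1/2 ✓ · (4,1)+ 2/4 ✓ · (4,2)+ 2/4 ✓ · (4,3)+ 2/4 ✓ · (4,4)+ 1/2 ✓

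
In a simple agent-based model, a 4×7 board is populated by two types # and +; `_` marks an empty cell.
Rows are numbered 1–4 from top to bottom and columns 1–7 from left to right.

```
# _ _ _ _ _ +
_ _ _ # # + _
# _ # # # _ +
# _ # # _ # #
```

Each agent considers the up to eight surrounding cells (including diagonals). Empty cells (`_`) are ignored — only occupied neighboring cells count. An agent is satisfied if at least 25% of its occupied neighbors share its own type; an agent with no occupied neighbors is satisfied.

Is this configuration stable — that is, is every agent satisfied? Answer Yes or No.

Yes

Row 1: (1,1)# 0/0 ok · (1,7)+ 1/1 ok
Row 2: (2,4)# 4/4 ok · (2,5)# 3/4 ok · (2,6)+ 2/4 ok
Row 3: (3,1)# 1/1 ok · (3,3)# 4/4 ok · (3,4)# 6/6 ok · (3,5)# 5/6 ok · (3,7)+ 1/3 ok
Row 4: (4,1)# 1/1 ok · (4,3)# 3/3 ok · (4,4)# 4/4 ok · (4,6)# 2/3 ok · (4,7)# 1/2 ok
All meet the threshold, so the configuration is stable.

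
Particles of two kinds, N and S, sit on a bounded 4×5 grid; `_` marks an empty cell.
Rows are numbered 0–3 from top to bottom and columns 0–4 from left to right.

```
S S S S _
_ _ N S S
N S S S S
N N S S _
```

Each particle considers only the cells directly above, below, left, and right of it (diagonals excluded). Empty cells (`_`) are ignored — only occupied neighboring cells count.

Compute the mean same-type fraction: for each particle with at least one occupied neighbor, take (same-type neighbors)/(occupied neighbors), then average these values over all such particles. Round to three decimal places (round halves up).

Row 0: (0,0)S 1/1 · (0,1)S 2/2 · (0,2)S 2/3 · (0,3)S 2/2
Row 1: (1,2)N 0/3 · (1,3)S 3/4 · (1,4)S 2/2
Row 2: (2,0)N 1/2 · (2,1)S 1/3 · (2,2)S 3/4 · (2,3)S 4/4 · (2,4)S 2/2
Row 3: (3,0)N 2/2 · (3,1)N 1/3 · (3,2)S 2/3 · (3,3)S 2/2
Sum over 16 particles: 1/1 + 2/2 + 2/3 + 2/2 + 0/3 + 3/4 + 2/2 + 1/2 + 1/3 + 3/4 + 4/4 + 2/2 + 2/2 + 1/3 + 2/3 + 2/2 = 12; mean = 12 ÷ 16 = 3/4 = 0.75 → 0.750.

0.750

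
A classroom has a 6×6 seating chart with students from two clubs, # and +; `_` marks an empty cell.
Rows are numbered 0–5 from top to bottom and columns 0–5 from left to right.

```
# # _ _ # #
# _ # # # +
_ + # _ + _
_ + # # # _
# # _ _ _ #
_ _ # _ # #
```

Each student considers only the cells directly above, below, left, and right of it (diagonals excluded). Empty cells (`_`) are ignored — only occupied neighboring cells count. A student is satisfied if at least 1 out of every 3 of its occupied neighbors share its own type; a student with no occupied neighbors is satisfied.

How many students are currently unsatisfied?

(0,0)# 2/2 ✓
(0,1)# 1/1 ✓
(0,4)# 2/2 ✓
(0,5)# 1/2 ✓
(1,0)# 1/1 ✓
(1,2)# 2/2 ✓
(1,3)# 2/2 ✓
(1,4)# 2/4 ✓
(1,5)+ 0/2 ✗
(2,1)+ 1/2 ✓
(2,2)# 2/3 ✓
(2,4)+ 0/2 ✗
(3,1)+ 1/3 ✓
(3,2)# 2/3 ✓
(3,3)# 2/2 ✓
(3,4)# 1/2 ✓
(4,0)# 1/1 ✓
(4,1)# 1/2 ✓
(4,5)# 1/1 ✓
(5,2)# 0/0 ✓
(5,4)# 1/1 ✓
(5,5)# 2/2 ✓
Unsatisfied: (1,5), (2,4) — 2 in total.

2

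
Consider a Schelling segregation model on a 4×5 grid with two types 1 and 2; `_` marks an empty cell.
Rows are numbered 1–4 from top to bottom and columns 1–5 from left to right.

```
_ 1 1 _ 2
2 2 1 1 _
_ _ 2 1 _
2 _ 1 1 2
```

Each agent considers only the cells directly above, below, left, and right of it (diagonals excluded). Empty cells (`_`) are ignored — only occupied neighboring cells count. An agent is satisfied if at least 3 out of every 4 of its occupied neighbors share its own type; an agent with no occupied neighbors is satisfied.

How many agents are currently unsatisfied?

8

Row 1: (1,2)1 1/2 ✗ · (1,3)1 2/2 ✓ · (1,5)2 0/0 ✓
Row 2: (2,1)2 1/1 ✓ · (2,2)2 1/3 ✗ · (2,3)1 2/4 ✗ · (2,4)1 2/2 ✓
Row 3: (3,3)2 0/3 ✗ · (3,4)1 2/3 ✗
Row 4: (4,1)2 0/0 ✓ · (4,3)1 1/2 ✗ · (4,4)1 2/3 ✗ · (4,5)2 0/1 ✗
Unsatisfied: (1,2), (2,2), (2,3), (3,3), (3,4), (4,3), (4,4), (4,5) — 8 in total.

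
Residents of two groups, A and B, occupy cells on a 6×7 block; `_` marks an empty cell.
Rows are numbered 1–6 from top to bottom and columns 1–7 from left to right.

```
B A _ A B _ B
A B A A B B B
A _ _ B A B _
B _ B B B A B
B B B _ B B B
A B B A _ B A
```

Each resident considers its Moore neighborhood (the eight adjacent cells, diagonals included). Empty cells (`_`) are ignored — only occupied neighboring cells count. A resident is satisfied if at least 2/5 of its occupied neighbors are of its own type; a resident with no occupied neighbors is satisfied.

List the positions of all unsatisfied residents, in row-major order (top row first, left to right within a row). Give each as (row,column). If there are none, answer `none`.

Row 1: (1,1)B 1/3 not · (1,2)A 2/4 satisfied · (1,4)A 2/4 satisfied · (1,5)B 2/4 satisfied · (1,7)B 2/2 satisfied
Row 2: (2,1)A 2/4 satisfied · (2,2)B 1/5 not · (2,3)A 3/5 satisfied · (2,4)A 3/6 satisfied · (2,5)B 4/7 satisfied · (2,6)B 5/6 satisfied · (2,7)B 3/3 satisfied
Row 3: (3,1)A 1/3 not · (3,4)B 4/7 satisfied · (3,5)A 2/8 not · (3,6)B 5/7 satisfied
Row 4: (4,1)B 2/3 satisfied · (4,3)B 4/4 satisfied · (4,4)B 5/6 satisfied · (4,5)B 5/7 satisfied · (4,6)A 1/7 not · (4,7)B 3/4 satisfied
Row 5: (5,1)B 3/4 satisfied · (5,2)B 6/7 satisfied · (5,3)B 5/6 satisfied · (5,5)B 4/6 satisfied · (5,6)B 5/7 satisfied · (5,7)B 3/5 satisfied
Row 6: (6,1)A 0/3 not · (6,2)B 4/5 satisfied · (6,3)B 3/4 satisfied · (6,4)A 0/3 not · (6,6)B 3/4 satisfied · (6,7)A 0/3 not

(1,1), (2,2), (3,1), (3,5), (4,6), (6,1), (6,4), (6,7)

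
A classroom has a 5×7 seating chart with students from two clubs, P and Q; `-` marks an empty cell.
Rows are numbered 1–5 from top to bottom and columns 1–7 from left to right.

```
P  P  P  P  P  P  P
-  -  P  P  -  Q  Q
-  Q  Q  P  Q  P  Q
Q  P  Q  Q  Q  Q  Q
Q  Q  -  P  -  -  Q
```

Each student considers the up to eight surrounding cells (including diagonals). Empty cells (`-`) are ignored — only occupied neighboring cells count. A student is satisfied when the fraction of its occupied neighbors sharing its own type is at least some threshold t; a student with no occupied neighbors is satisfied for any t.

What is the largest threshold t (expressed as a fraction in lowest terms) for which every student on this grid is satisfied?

(1,1)P 1/1
(1,2)P 3/3
(1,3)P 4/4
(1,4)P 4/4
(1,5)P 3/4
(1,6)P 2/4
(1,7)P 1/3
(2,3)P 5/7
(2,4)P 5/7
(2,6)Q 3/7
(2,7)Q 2/5
(3,2)Q 3/5
(3,3)Q 3/7
(3,4)P 2/7
(3,5)Q 4/7
(3,6)P 0/7
(3,7)Q 4/5
(4,1)Q 3/4
(4,2)P 0/6
(4,3)Q 4/7
(4,4)Q 4/6
(4,5)Q 3/6
(4,6)Q 5/6
(4,7)Q 3/4
(5,1)Q 2/3
(5,2)Q 3/4
(5,4)P 0/3
(5,7)Q 2/2
The smallest same-type fraction is 0/7 at (3,6), which reduces to 0/1. Any threshold above that leaves this student unsatisfied.

0/1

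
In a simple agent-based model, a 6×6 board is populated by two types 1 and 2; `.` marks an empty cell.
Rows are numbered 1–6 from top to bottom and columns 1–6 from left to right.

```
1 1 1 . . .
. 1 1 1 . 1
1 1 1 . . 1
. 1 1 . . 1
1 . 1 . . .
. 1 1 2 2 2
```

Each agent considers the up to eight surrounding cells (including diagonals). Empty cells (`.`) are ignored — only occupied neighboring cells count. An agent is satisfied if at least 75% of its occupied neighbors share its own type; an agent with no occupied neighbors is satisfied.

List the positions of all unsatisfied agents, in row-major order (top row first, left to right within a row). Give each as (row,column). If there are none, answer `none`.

(6,3), (6,4)

(1,1)1 2/2 ok
(1,2)1 4/4 ok
(1,3)1 4/4 ok
(2,2)1 7/7 ok
(2,3)1 6/6 ok
(2,4)1 3/3 ok
(2,6)1 1/1 ok
(3,1)1 3/3 ok
(3,2)1 6/6 ok
(3,3)1 6/6 ok
(3,6)1 2/2 ok
(4,2)1 6/6 ok
(4,3)1 4/4 ok
(4,6)1 1/1 ok
(5,1)1 2/2 ok
(5,3)1 4/5 ok
(6,2)1 3/3 ok
(6,3)1 2/3 unhappy
(6,4)2 1/3 unhappy
(6,5)2 2/2 ok
(6,6)2 1/1 ok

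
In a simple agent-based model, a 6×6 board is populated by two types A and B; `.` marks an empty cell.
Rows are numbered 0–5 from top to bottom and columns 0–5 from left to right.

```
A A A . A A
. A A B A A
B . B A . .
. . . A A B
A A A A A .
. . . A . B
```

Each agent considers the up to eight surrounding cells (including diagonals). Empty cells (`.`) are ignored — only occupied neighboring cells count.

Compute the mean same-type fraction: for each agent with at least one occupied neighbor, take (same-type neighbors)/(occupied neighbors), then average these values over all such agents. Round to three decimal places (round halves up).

0.694

(0,0)A 2/2
(0,1)A 4/4
(0,2)A 3/4
(0,4)A 3/4
(0,5)A 3/3
(1,1)A 4/6
(1,2)A 4/6
(1,3)B 1/6
(1,4)A 4/5
(1,5)A 3/3
(2,0)B 0/1
(2,2)B 1/5
(2,3)A 4/6
(3,3)A 5/6
(3,4)A 4/5
(3,5)B 0/2
(4,0)A 1/1
(4,1)A 2/2
(4,2)A 4/4
(4,3)A 5/5
(4,4)A 4/6
(5,3)A 3/3
(5,5)B 0/1
Sum over 23 agents: 2/2 + 4/4 + 3/4 + 3/4 + 3/3 + 4/6 + 4/6 + 1/6 + 4/5 + 3/3 + 0/1 + 1/5 + 4/6 + 5/6 + 4/5 + 0/2 + 1/1 + 2/2 + 4/4 + 5/5 + 4/6 + 3/3 + 0/1 = 479/30; mean = 479/30 ÷ 23 = 479/690 = 0.694202… → 0.694.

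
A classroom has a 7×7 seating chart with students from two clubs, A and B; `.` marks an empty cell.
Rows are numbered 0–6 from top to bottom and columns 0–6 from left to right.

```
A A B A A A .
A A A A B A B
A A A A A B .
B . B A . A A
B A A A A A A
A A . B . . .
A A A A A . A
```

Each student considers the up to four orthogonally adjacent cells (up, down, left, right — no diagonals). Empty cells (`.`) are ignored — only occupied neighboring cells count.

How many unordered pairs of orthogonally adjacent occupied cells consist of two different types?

Scan each occupied cell's neighbors to the right and below so each pair is counted once.
Row 0: A(0,0)–A(0,1)= A(0,0)–A(1,0)= A(0,1)–B(0,2)≠ A(0,1)–A(1,1)= B(0,2)–A(0,3)≠ B(0,2)–A(1,2)≠ A(0,3)–A(0,4)= A(0,3)–A(1,3)= A(0,4)–A(0,5)= A(0,4)–B(1,4)≠ A(0,5)–A(1,5)=  → 4/11 unlike.
Row 1: A(1,0)–A(1,1)= A(1,0)–A(2,0)= A(1,1)–A(1,2)= A(1,1)–A(2,1)= A(1,2)–A(1,3)= A(1,2)–A(2,2)= A(1,3)–B(1,4)≠ A(1,3)–A(2,3)= B(1,4)–A(1,5)≠ B(1,4)–A(2,4)≠ A(1,5)–B(1,6)≠ A(1,5)–B(2,5)≠  → 5/12 unlike.
Row 2: A(2,0)–A(2,1)= A(2,0)–B(3,0)≠ A(2,1)–A(2,2)= A(2,2)–A(2,3)= A(2,2)–B(3,2)≠ A(2,3)–A(2,4)= A(2,3)–A(3,3)= A(2,4)–B(2,5)≠ B(2,5)–A(3,5)≠  → 4/9 unlike.
Row 3: B(3,0)–B(4,0)= B(3,2)–A(3,3)≠ B(3,2)–A(4,2)≠ A(3,3)–A(4,3)= A(3,5)–A(3,6)= A(3,5)–A(4,5)= A(3,6)–A(4,6)=  → 2/7 unlike.
Row 4: B(4,0)–A(4,1)≠ B(4,0)–A(5,0)≠ A(4,1)–A(4,2)= A(4,1)–A(5,1)= A(4,2)–A(4,3)= A(4,3)–A(4,4)= A(4,3)–B(5,3)≠ A(4,4)–A(4,5)= A(4,5)–A(4,6)=  → 3/9 unlike.
Row 5: A(5,0)–A(5,1)= A(5,0)–A(6,0)= A(5,1)–A(6,1)= B(5,3)–A(6,3)≠  → 1/4 unlike.
Row 6: A(6,0)–A(6,1)= A(6,1)–A(6,2)= A(6,2)–A(6,3)= A(6,3)–A(6,4)=  → 0/4 unlike.
Total adjacent occupied pairs: 56; unlike-type pairs: 19.

19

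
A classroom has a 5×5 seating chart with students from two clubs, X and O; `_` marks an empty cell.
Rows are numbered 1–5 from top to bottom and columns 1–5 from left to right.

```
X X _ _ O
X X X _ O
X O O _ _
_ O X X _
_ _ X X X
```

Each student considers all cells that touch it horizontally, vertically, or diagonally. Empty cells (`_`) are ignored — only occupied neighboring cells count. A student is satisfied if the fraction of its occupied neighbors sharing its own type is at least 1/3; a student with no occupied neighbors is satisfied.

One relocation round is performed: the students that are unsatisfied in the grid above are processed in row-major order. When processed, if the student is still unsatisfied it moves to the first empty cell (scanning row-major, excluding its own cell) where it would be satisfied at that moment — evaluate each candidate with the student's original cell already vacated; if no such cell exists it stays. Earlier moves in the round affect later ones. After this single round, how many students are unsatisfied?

2

Initially unsatisfied (in order): (3,2).
  (3,2) → (1,4).
Resulting grid:
X X _ O O
X X X _ O
X _ O _ _
_ O X X _
_ _ X X X
Unsatisfied now: (3,3), (4,2).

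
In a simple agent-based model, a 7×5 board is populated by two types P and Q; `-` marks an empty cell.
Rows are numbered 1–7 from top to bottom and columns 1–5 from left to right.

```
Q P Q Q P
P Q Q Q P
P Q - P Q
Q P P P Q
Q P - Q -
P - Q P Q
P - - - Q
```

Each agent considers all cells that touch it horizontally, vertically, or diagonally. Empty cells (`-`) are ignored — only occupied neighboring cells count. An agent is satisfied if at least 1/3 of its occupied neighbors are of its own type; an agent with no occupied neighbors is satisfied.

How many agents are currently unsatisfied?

3

(1,1)Q 1/3 ok
(1,2)P 1/5 unhappy
(1,3)Q 4/5 ok
(1,4)Q 3/5 ok
(1,5)P 1/3 ok
(2,1)P 2/5 ok
(2,2)Q 4/7 ok
(2,3)Q 5/7 ok
(2,4)Q 4/7 ok
(2,5)P 2/5 ok
(3,1)P 2/5 ok
(3,2)Q 3/7 ok
(3,4)P 3/7 ok
(3,5)Q 2/5 ok
(4,1)Q 2/5 ok
(4,2)P 3/6 ok
(4,3)P 4/6 ok
(4,4)P 2/5 ok
(4,5)Q 2/4 ok
(5,1)Q 1/4 unhappy
(5,2)P 3/6 ok
(5,4)Q 3/6 ok
(6,1)P 2/3 ok
(6,3)Q 1/3 ok
(6,4)P 0/4 unhappy
(6,5)Q 2/3 ok
(7,1)P 1/1 ok
(7,5)Q 1/2 ok
Unsatisfied: (1,2), (5,1), (6,4) — 3 in total.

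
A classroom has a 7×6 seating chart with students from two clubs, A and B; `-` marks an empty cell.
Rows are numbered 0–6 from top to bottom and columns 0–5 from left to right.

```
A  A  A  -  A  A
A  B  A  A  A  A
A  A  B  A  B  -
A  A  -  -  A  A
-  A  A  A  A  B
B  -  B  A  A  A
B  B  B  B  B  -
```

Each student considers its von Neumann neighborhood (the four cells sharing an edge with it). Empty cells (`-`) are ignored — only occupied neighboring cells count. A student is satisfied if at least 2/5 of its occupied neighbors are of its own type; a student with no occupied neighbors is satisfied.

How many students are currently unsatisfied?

6

(0,0)A 2/2 ok
(0,1)A 2/3 ok
(0,2)A 2/2 ok
(0,4)A 2/2 ok
(0,5)A 2/2 ok
(1,0)A 2/3 ok
(1,1)B 0/4 unhappy
(1,2)A 2/4 ok
(1,3)A 3/3 ok
(1,4)A 3/4 ok
(1,5)A 2/2 ok
(2,0)A 3/3 ok
(2,1)A 2/4 ok
(2,2)B 0/3 unhappy
(2,3)A 1/3 unhappy
(2,4)B 0/3 unhappy
(3,0)A 2/2 ok
(3,1)A 3/3 ok
(3,4)A 2/3 ok
(3,5)A 1/2 ok
(4,1)A 2/2 ok
(4,2)A 2/3 ok
(4,3)A 3/3 ok
(4,4)A 3/4 ok
(4,5)B 0/3 unhappy
(5,0)B 1/1 ok
(5,2)B 1/3 unhappy
(5,3)A 2/4 ok
(5,4)A 3/4 ok
(5,5)A 1/2 ok
(6,0)B 2/2 ok
(6,1)B 2/2 ok
(6,2)B 3/3 ok
(6,3)B 2/3 ok
(6,4)B 1/2 ok
Unsatisfied: (1,1), (2,2), (2,3), (2,4), (4,5), (5,2) — 6 in total.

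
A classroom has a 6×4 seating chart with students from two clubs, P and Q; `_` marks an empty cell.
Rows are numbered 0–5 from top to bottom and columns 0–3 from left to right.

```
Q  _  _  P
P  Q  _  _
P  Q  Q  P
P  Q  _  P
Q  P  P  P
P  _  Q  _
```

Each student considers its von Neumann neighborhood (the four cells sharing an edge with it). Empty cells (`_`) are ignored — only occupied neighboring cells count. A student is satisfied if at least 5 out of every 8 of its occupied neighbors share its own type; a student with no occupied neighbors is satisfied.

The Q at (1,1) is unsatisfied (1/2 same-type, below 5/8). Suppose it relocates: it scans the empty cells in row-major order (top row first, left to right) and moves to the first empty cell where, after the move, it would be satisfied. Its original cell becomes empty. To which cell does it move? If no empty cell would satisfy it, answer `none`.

(0,1)

Vacating (1,1). Empty cells in order:
  (0,1): 1/1 same-type → satisfied — stop here.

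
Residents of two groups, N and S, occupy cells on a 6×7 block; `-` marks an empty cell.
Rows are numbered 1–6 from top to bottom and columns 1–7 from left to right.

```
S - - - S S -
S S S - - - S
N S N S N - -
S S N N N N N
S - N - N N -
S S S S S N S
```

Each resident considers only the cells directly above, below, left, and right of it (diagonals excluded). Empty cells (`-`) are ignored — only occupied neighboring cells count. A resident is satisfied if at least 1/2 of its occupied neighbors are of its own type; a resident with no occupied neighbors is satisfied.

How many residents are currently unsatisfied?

(1,1)S 1/1 ok
(1,5)S 1/1 ok
(1,6)S 1/1 ok
(2,1)S 2/3 ok
(2,2)S 3/3 ok
(2,3)S 1/2 ok
(2,7)S 0/0 ok
(3,1)N 0/3 unhappy
(3,2)S 2/4 ok
(3,3)N 1/4 unhappy
(3,4)S 0/3 unhappy
(3,5)N 1/2 ok
(4,1)S 2/3 ok
(4,2)S 2/3 ok
(4,3)N 3/4 ok
(4,4)N 2/3 ok
(4,5)N 4/4 ok
(4,6)N 3/3 ok
(4,7)N 1/1 ok
(5,1)S 2/2 ok
(5,3)N 1/2 ok
(5,5)N 2/3 ok
(5,6)N 3/3 ok
(6,1)S 2/2 ok
(6,2)S 2/2 ok
(6,3)S 2/3 ok
(6,4)S 2/2 ok
(6,5)S 1/3 unhappy
(6,6)N 1/3 unhappy
(6,7)S 0/1 unhappy
Unsatisfied: (3,1), (3,3), (3,4), (6,5), (6,6), (6,7) — 6 in total.

6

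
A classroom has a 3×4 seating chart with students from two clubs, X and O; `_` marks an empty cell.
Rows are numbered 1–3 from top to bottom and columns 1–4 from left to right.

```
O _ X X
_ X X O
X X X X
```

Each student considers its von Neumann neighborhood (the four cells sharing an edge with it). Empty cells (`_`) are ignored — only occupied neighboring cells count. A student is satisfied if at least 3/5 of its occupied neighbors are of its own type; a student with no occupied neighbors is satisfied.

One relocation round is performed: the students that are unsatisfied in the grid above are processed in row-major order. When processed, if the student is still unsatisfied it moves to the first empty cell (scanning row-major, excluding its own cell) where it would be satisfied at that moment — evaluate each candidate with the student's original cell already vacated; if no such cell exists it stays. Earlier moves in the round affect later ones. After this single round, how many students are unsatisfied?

2

Initially unsatisfied (in order): (1,4), (2,4), (3,4).
  (1,4) → (1,2).
  (2,4): no empty cell satisfies it; stays.
  (3,4) → (2,1).
Resulting grid:
O X X _
X X X O
X X X _
Unsatisfied now: (1,1), (2,4).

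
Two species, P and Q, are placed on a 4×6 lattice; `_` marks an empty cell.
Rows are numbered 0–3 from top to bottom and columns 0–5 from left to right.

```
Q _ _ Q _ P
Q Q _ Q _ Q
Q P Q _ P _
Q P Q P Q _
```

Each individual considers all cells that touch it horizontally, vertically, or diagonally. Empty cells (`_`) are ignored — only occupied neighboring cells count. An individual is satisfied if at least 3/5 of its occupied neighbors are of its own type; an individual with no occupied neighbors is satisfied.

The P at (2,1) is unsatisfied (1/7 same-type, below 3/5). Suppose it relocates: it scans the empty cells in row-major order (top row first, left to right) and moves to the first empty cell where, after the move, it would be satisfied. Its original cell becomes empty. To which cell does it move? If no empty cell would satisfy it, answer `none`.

Vacating (2,1). Empty cells in order:
  (0,1): 0/3 same-type → still unsatisfied.
  (0,2): 0/3 same-type → still unsatisfied.
  (0,4): 1/4 same-type → still unsatisfied.
  (1,2): 0/4 same-type → still unsatisfied.
  (1,4): 2/5 same-type → still unsatisfied.
  (2,3): 2/6 same-type → still unsatisfied.
  (2,5): 1/3 same-type → still unsatisfied.
  (3,5): 1/2 same-type → still unsatisfied.

none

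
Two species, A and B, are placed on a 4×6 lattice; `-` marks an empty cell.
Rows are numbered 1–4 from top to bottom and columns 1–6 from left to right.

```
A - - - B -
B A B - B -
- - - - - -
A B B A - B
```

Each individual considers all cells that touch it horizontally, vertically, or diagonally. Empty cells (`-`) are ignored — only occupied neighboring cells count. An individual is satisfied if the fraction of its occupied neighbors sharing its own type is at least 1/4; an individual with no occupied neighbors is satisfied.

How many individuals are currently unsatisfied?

Row 1: (1,1)A 1/2 ✓ · (1,5)B 1/1 ✓
Row 2: (2,1)B 0/2 ✗ · (2,2)A 1/3 ✓ · (2,3)B 0/1 ✗ · (2,5)B 1/1 ✓
Row 4: (4,1)A 0/1 ✗ · (4,2)B 1/2 ✓ · (4,3)B 1/2 ✓ · (4,4)A 0/1 ✗ · (4,6)B 0/0 ✓
Unsatisfied: (2,1), (2,3), (4,1), (4,4) — 4 in total.

4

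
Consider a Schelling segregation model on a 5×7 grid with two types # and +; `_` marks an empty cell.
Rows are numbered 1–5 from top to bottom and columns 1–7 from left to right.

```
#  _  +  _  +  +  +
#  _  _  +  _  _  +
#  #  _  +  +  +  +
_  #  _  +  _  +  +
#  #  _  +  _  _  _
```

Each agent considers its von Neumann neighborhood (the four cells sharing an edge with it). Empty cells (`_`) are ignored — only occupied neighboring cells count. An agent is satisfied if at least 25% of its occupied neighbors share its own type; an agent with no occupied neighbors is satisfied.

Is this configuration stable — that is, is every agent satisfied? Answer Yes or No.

(1,1)# 1/1 ✓
(1,3)+ 0/0 ✓
(1,5)+ 1/1 ✓
(1,6)+ 2/2 ✓
(1,7)+ 2/2 ✓
(2,1)# 2/2 ✓
(2,4)+ 1/1 ✓
(2,7)+ 2/2 ✓
(3,1)# 2/2 ✓
(3,2)# 2/2 ✓
(3,4)+ 3/3 ✓
(3,5)+ 2/2 ✓
(3,6)+ 3/3 ✓
(3,7)+ 3/3 ✓
(4,2)# 2/2 ✓
(4,4)+ 2/2 ✓
(4,6)+ 2/2 ✓
(4,7)+ 2/2 ✓
(5,1)# 1/1 ✓
(5,2)# 2/2 ✓
(5,4)+ 1/1 ✓
All meet the threshold, so the configuration is stable.

Yes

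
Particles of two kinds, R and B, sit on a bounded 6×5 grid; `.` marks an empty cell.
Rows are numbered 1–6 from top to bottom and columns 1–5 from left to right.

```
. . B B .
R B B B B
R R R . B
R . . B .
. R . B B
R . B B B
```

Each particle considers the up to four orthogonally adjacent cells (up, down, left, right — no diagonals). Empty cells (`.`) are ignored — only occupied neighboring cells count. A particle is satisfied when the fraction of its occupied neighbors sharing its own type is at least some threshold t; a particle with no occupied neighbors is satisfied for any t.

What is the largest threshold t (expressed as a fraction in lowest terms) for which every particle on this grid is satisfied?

Row 1: (1,3)B 2/2 · (1,4)B 2/2
Row 2: (2,1)R 1/2 · (2,2)B 1/3 · (2,3)B 3/4 · (2,4)B 3/3 · (2,5)B 2/2
Row 3: (3,1)R 3/3 · (3,2)R 2/3 · (3,3)R 1/2 · (3,5)B 1/1
Row 4: (4,1)R 1/1 · (4,4)B 1/1
Row 5: (5,2)R — no occupied neighbors · (5,4)B 3/3 · (5,5)B 2/2
Row 6: (6,1)R — no occupied neighbors · (6,3)B 1/1 · (6,4)B 3/3 · (6,5)B 2/2
The smallest same-type fraction is 1/3 at (2,2), which reduces to 1/3. Any threshold above that leaves this particle unsatisfied.

1/3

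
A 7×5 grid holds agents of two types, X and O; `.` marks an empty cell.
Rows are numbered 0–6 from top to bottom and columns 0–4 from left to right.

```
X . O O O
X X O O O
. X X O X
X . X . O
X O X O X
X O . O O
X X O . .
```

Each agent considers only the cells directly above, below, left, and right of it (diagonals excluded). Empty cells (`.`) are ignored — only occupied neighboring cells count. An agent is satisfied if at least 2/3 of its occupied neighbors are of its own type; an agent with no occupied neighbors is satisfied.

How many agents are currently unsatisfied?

Row 0: (0,0)X 1/1 satisfied · (0,2)O 2/2 satisfied · (0,3)O 3/3 satisfied · (0,4)O 2/2 satisfied
Row 1: (1,0)X 2/2 satisfied · (1,1)X 2/3 satisfied · (1,2)O 2/4 not · (1,3)O 4/4 satisfied · (1,4)O 2/3 satisfied
Row 2: (2,1)X 2/2 satisfied · (2,2)X 2/4 not · (2,3)O 1/3 not · (2,4)X 0/3 not
Row 3: (3,0)X 1/1 satisfied · (3,2)X 2/2 satisfied · (3,4)O 0/2 not
Row 4: (4,0)X 2/3 satisfied · (4,1)O 1/3 not · (4,2)X 1/3 not · (4,3)O 1/3 not · (4,4)X 0/3 not
Row 5: (5,0)X 2/3 satisfied · (5,1)O 1/3 not · (5,3)O 2/2 satisfied · (5,4)O 1/2 not
Row 6: (6,0)X 2/2 satisfied · (6,1)X 1/3 not · (6,2)O 0/1 not
Unsatisfied: (1,2), (2,2), (2,3), (2,4), (3,4), (4,1), (4,2), (4,3), (4,4), (5,1), (5,4), (6,1), (6,2) — 13 in total.

13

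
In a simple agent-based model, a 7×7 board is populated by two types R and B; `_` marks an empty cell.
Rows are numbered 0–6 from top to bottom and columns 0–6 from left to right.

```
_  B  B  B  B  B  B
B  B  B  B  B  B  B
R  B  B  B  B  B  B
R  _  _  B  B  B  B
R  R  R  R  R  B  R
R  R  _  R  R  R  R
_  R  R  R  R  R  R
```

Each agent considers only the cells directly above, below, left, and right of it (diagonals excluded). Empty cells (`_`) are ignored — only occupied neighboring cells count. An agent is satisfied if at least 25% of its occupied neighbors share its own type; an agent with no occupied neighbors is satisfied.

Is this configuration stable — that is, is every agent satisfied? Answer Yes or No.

(0,1)B 2/2 ok
(0,2)B 3/3 ok
(0,3)B 3/3 ok
(0,4)B 3/3 ok
(0,5)B 3/3 ok
(0,6)B 2/2 ok
(1,0)B 1/2 ok
(1,1)B 4/4 ok
(1,2)B 4/4 ok
(1,3)B 4/4 ok
(1,4)B 4/4 ok
(1,5)B 4/4 ok
(1,6)B 3/3 ok
(2,0)R 1/3 ok
(2,1)B 2/3 ok
(2,2)B 3/3 ok
(2,3)B 4/4 ok
(2,4)B 4/4 ok
(2,5)B 4/4 ok
(2,6)B 3/3 ok
(3,0)R 2/2 ok
(3,3)B 2/3 ok
(3,4)B 3/4 ok
(3,5)B 4/4 ok
(3,6)B 2/3 ok
(4,0)R 3/3 ok
(4,1)R 3/3 ok
(4,2)R 2/2 ok
(4,3)R 3/4 ok
(4,4)R 2/4 ok
(4,5)B 1/4 ok
(4,6)R 1/3 ok
(5,0)R 2/2 ok
(5,1)R 3/3 ok
(5,3)R 3/3 ok
(5,4)R 4/4 ok
(5,5)R 3/4 ok
(5,6)R 3/3 ok
(6,1)R 2/2 ok
(6,2)R 2/2 ok
(6,3)R 3/3 ok
(6,4)R 3/3 ok
(6,5)R 3/3 ok
(6,6)R 2/2 ok
All meet the threshold, so the configuration is stable.

Yes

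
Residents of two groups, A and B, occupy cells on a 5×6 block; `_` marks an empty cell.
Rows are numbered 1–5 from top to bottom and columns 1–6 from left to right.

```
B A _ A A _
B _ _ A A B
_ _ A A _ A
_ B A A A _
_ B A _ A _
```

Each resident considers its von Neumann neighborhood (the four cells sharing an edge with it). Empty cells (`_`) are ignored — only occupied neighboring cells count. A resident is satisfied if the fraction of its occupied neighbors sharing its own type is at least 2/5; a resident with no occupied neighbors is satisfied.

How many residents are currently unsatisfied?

(1,1)B 1/2 satisfied
(1,2)A 0/1 not
(1,4)A 2/2 satisfied
(1,5)A 2/2 satisfied
(2,1)B 1/1 satisfied
(2,4)A 3/3 satisfied
(2,5)A 2/3 satisfied
(2,6)B 0/2 not
(3,3)A 2/2 satisfied
(3,4)A 3/3 satisfied
(3,6)A 0/1 not
(4,2)B 1/2 satisfied
(4,3)A 3/4 satisfied
(4,4)A 3/3 satisfied
(4,5)A 2/2 satisfied
(5,2)B 1/2 satisfied
(5,3)A 1/2 satisfied
(5,5)A 1/1 satisfied
Unsatisfied: (1,2), (2,6), (3,6) — 3 in total.

3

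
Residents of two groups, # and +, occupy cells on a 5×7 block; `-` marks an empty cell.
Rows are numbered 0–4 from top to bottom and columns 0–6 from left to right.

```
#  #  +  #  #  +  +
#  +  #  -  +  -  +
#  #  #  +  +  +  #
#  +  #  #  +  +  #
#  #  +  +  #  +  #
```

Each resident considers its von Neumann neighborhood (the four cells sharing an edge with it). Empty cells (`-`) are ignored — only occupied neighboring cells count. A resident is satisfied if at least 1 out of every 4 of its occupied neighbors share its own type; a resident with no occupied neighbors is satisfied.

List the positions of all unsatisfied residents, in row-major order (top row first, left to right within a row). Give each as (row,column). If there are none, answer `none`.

Row 0: (0,0)# 2/2 satisfied · (0,1)# 1/3 satisfied · (0,2)+ 0/3 not · (0,3)# 1/2 satisfied · (0,4)# 1/3 satisfied · (0,5)+ 1/2 satisfied · (0,6)+ 2/2 satisfied
Row 1: (1,0)# 2/3 satisfied · (1,1)+ 0/4 not · (1,2)# 1/3 satisfied · (1,4)+ 1/2 satisfied · (1,6)+ 1/2 satisfied
Row 2: (2,0)# 3/3 satisfied · (2,1)# 2/4 satisfied · (2,2)# 3/4 satisfied · (2,3)+ 1/3 satisfied · (2,4)+ 4/4 satisfied · (2,5)+ 2/3 satisfied · (2,6)# 1/3 satisfied
Row 3: (3,0)# 2/3 satisfied · (3,1)+ 0/4 not · (3,2)# 2/4 satisfied · (3,3)# 1/4 satisfied · (3,4)+ 2/4 satisfied · (3,5)+ 3/4 satisfied · (3,6)# 2/3 satisfied
Row 4: (4,0)# 2/2 satisfied · (4,1)# 1/3 satisfied · (4,2)+ 1/3 satisfied · (4,3)+ 1/3 satisfied · (4,4)# 0/3 not · (4,5)+ 1/3 satisfied · (4,6)# 1/2 satisfied

(0,2), (1,1), (3,1), (4,4)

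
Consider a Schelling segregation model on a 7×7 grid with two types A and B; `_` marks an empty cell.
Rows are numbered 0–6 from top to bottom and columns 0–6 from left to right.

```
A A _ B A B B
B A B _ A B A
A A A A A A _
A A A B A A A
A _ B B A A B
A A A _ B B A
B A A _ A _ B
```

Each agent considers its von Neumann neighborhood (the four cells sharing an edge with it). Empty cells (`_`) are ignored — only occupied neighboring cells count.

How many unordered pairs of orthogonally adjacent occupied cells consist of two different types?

Scan each occupied cell's neighbors to the right and below so each pair is counted once.
From row 0: 4 unlike of 9 pairs (running 4/9).
From row 1: 7 unlike of 9 pairs (running 11/18).
From row 2: 1 unlike of 11 pairs (running 12/29).
From row 3: 4 unlike of 12 pairs (running 16/41).
From row 4: 6 unlike of 9 pairs (running 22/50).
From row 5: 4 unlike of 9 pairs (running 26/59).
From row 6: 1 unlike of 2 pairs (running 27/61).
Total adjacent occupied pairs: 61; unlike-type pairs: 27.

27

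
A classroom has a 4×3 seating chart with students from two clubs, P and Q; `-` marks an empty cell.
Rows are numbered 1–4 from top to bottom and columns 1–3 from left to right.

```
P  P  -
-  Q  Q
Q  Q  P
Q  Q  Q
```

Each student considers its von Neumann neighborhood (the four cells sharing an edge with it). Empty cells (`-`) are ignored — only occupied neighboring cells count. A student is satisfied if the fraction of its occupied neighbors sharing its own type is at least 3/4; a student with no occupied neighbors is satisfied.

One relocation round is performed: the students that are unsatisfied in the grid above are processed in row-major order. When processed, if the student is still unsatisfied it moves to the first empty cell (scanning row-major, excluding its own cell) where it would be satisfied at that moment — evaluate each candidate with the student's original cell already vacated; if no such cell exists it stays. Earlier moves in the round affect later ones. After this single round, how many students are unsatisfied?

Initially unsatisfied (in order): (1,2), (2,2), (2,3), (3,3), (4,3).
  (1,2): no empty cell satisfies it; stays.
  (2,2): no empty cell satisfies it; stays.
  (2,3): no empty cell satisfies it; stays.
  (3,3): no empty cell satisfies it; stays.
  (4,3): no empty cell satisfies it; stays.
Resulting grid:
P P -
- Q Q
Q Q P
Q Q Q
Unsatisfied now: (1,2), (2,2), (2,3), (3,3), (4,3).

5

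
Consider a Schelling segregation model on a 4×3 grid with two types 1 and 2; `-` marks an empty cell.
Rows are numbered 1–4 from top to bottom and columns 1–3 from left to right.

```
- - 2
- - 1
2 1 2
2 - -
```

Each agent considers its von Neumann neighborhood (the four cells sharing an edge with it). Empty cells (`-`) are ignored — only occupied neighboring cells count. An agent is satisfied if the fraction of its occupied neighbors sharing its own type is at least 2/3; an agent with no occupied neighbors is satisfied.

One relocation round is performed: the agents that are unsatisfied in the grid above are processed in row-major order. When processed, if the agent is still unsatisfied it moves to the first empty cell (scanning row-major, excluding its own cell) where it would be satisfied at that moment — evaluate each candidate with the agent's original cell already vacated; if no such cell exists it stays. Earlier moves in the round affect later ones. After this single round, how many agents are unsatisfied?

1

Initially unsatisfied (in order): (1,3), (2,3), (3,1), (3,2), (3,3).
  (1,3) → (1,1).
  (2,3) → (1,3).
  (3,1) → (2,1).
  (3,2): no empty cell satisfies it; stays.
  (3,3) → (3,1).
Resulting grid:
2 - 1
2 - -
2 1 -
2 - -
Unsatisfied now: (3,2).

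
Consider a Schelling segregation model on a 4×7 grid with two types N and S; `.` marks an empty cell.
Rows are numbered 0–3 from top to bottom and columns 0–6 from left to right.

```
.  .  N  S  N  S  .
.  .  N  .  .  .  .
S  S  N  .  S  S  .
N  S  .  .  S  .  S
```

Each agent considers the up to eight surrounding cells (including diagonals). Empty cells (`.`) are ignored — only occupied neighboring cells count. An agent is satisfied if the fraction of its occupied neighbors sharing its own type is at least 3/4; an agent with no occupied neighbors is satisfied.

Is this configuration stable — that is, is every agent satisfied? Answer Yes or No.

No

Row 0: (0,2)N 1/2 ✗ · (0,3)S 0/3 ✗ · (0,4)N 0/2 ✗ · (0,5)S 0/1 ✗
Row 1: (1,2)N 2/4 ✗
Row 2: (2,0)S 2/3 ✗ · (2,1)S 2/5 ✗ · (2,2)N 1/3 ✗ · (2,4)S 2/2 ✓ · (2,5)S 3/3 ✓
Row 3: (3,0)N 0/3 ✗ · (3,1)S 2/4 ✗ · (3,4)S 2/2 ✓ · (3,6)S 1/1 ✓
For instance (0,2) has only 1/2 same-type neighbors, below 3/4.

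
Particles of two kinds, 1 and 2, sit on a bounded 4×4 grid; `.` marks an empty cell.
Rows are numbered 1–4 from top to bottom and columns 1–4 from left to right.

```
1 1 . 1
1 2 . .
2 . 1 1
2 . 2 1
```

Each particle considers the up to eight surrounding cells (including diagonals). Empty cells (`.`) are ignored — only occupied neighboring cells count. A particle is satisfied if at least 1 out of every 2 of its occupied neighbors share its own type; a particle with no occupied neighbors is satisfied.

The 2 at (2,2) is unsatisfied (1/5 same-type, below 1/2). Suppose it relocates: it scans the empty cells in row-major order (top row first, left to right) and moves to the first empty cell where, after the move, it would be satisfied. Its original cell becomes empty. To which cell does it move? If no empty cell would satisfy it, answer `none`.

Vacating (2,2). Empty cells in order:
  (1,3): 0/2 same-type → still unsatisfied.
  (2,3): 0/4 same-type → still unsatisfied.
  (2,4): 0/3 same-type → still unsatisfied.
  (3,2): 3/5 same-type → satisfied — stop here.

(3,2)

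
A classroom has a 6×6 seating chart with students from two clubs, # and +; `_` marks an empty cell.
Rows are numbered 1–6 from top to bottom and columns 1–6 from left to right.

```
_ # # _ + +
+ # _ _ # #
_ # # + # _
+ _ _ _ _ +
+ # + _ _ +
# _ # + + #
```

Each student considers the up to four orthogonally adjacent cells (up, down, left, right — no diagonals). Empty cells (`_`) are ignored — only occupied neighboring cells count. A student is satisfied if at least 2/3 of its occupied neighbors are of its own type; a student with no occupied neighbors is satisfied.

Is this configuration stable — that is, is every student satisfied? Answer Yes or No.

No

(1,2)# 2/2 ✓
(1,3)# 1/1 ✓
(1,5)+ 1/2 ✗
(1,6)+ 1/2 ✗
(2,1)+ 0/1 ✗
(2,2)# 2/3 ✓
(2,5)# 2/3 ✓
(2,6)# 1/2 ✗
(3,2)# 2/2 ✓
(3,3)# 1/2 ✗
(3,4)+ 0/2 ✗
(3,5)# 1/2 ✗
(4,1)+ 1/1 ✓
(4,6)+ 1/1 ✓
(5,1)+ 1/3 ✗
(5,2)# 0/2 ✗
(5,3)+ 0/2 ✗
(5,6)+ 1/2 ✗
(6,1)# 0/1 ✗
(6,3)# 0/2 ✗
(6,4)+ 1/2 ✗
(6,5)+ 1/2 ✗
(6,6)# 0/2 ✗
For instance (1,5) has only 1/2 same-type neighbors, below 2/3.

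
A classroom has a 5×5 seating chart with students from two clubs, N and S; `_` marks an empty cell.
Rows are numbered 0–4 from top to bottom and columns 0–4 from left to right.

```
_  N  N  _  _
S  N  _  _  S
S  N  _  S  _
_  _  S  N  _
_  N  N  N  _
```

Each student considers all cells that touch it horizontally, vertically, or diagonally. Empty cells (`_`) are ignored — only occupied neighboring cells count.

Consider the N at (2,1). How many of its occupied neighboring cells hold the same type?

1

Occupied neighbors of (2,1): (1,0)=S, (1,1)=N, (2,0)=S, (3,2)=S.
Same type (N): 1 of 4.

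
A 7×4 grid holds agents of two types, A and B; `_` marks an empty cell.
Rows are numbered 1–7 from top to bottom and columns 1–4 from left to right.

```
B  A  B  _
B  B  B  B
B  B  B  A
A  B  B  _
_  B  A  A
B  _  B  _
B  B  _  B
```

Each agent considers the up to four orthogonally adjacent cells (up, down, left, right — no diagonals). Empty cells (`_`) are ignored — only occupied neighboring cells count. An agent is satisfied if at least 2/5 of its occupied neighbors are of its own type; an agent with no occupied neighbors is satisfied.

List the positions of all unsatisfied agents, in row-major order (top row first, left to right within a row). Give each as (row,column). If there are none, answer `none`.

(1,2), (3,4), (4,1), (5,3), (6,3)

(1,1)B 1/2 satisfied
(1,2)A 0/3 not
(1,3)B 1/2 satisfied
(2,1)B 3/3 satisfied
(2,2)B 3/4 satisfied
(2,3)B 4/4 satisfied
(2,4)B 1/2 satisfied
(3,1)B 2/3 satisfied
(3,2)B 4/4 satisfied
(3,3)B 3/4 satisfied
(3,4)A 0/2 not
(4,1)A 0/2 not
(4,2)B 3/4 satisfied
(4,3)B 2/3 satisfied
(5,2)B 1/2 satisfied
(5,3)A 1/4 not
(5,4)A 1/1 satisfied
(6,1)B 1/1 satisfied
(6,3)B 0/1 not
(7,1)B 2/2 satisfied
(7,2)B 1/1 satisfied
(7,4)B 0/0 satisfied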